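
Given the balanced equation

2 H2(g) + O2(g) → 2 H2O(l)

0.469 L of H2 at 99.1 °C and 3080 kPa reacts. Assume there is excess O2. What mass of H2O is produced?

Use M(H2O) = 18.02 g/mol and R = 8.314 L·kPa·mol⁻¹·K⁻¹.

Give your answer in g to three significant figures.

n(H2) = PV/RT = (3080 × 0.469) / (8.314 × 372.25) = 0.4667 mol
n(H2O) = (2/2) × 0.4667 = 0.4667 mol
m(H2O) = 0.4667 × 18.02 = 8.410 g

8.41 g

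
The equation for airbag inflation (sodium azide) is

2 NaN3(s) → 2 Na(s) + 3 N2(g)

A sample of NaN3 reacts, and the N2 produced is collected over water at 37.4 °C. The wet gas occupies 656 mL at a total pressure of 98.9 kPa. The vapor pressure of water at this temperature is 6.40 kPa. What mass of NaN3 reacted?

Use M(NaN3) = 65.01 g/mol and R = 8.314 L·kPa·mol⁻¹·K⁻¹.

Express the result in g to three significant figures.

1.02 g

P(N2) = 98.9 − 6.40 = 92.50 kPa
n(N2) = PV/RT = (92.50 × 0.6560) / (8.314 × 310.55) = 0.02350 mol
n(NaN3) = (2/3) × 0.02350 = 0.01567 mol
m(NaN3) = 0.01567 × 65.01 = 1.019 g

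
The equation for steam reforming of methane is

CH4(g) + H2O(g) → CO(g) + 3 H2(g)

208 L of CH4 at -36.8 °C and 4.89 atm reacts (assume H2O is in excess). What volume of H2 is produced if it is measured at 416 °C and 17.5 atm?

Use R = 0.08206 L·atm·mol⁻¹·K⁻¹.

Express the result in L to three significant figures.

n(CH4) = PV/RT = (4.89 × 208) / (0.08206 × 236.35) = 52.44 mol
n(H2) = (3/1) × 52.44 = 157.3 mol
V = nRT/P = 157.3 × 0.08206 × 689.15 / 17.5 = 508.3 L

508 L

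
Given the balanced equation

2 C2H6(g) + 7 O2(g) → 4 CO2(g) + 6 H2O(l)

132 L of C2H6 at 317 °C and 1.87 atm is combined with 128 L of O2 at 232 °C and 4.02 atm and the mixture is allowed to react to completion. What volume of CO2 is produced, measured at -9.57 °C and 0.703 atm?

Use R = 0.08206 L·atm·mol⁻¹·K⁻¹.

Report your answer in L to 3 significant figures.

n(C2H6) = PV/RT = (1.87 × 132) / (0.08206 × 590.15) = 5.097 mol
n(O2) = PV/RT = (4.02 × 128) / (0.08206 × 505.15) = 12.41 mol
For 5.097 mol C2H6, stoichiometry requires (7/2) × 5.097 = 17.84 mol O2; 12.41 mol is available, so O2 is limiting.
n(CO2) = (4/7) × 12.41 = 7.091 mol
V(CO2) = nRT/P = 7.091 × 0.08206 × 263.58 / 0.703 = 218.2 L

218 L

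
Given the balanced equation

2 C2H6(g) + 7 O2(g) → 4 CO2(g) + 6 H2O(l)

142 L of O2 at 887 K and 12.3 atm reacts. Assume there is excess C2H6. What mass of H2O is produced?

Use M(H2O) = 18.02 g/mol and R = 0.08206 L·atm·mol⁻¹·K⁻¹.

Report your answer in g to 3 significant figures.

371 g

n(O2) = PV/RT = (12.3 × 142) / (0.08206 × 887) = 24.00 mol
n(H2O) = (6/7) × 24.00 = 20.57 mol
m(H2O) = 20.57 × 18.02 = 370.7 g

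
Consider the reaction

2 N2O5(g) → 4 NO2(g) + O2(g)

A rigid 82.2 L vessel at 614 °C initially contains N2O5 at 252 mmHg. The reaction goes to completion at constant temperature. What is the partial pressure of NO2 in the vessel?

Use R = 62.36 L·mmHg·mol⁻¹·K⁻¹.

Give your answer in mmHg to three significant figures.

504 mmHg

n(N2O5)₀ = PV/RT = (252 × 82.2) / (62.36 × 887.15) = 0.3744 mol
n(NO2) = (4/2) × 0.3744 = 0.7488 mol
P(NO2) = nRT/V = 0.7488 × 62.36 × 887.15 / 82.2 = 504.0 mmHg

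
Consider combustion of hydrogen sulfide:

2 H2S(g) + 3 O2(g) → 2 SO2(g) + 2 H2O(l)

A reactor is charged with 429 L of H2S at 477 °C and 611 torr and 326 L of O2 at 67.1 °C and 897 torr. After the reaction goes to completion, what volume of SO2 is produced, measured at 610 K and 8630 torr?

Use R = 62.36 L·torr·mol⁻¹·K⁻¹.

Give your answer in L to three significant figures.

n(H2S) = PV/RT = (611 × 429) / (62.36 × 750.15) = 5.603 mol
n(O2) = PV/RT = (897 × 326) / (62.36 × 340.25) = 13.78 mol
For 5.603 mol H2S, stoichiometry requires (3/2) × 5.603 = 8.404 mol O2; 13.78 mol is available, so H2S is limiting.
n(SO2) = (2/2) × 5.603 = 5.603 mol
V(SO2) = nRT/P = 5.603 × 62.36 × 610 / 8630 = 24.70 L

24.7 L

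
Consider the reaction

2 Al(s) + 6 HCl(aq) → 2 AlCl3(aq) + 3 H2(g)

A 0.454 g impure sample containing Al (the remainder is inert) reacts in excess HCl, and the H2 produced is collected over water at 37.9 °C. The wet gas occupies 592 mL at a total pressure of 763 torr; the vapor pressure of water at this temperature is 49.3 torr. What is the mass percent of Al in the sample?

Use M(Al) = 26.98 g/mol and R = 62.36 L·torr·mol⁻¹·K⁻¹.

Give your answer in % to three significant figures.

P(H2) = 763 − 49.3 = 713.7 torr
n(H2) = PV/RT = (713.7 × 0.5920) / (62.36 × 311.05) = 0.02178 mol
n(Al) = (2/3) × 0.02178 = 0.01452 mol
m(Al) = 0.01452 × 26.98 = 0.3917 g
%Al = 0.3917 / 0.454 × 100 = 86.28%

86.3 %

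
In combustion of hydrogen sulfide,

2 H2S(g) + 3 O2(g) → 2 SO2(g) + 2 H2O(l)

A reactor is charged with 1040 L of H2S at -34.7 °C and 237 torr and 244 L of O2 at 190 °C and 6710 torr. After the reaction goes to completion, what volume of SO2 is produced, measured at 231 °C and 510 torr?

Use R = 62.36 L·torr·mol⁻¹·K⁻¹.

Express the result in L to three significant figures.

1020 L

n(H2S) = PV/RT = (237 × 1040) / (62.36 × 238.45) = 16.58 mol
n(O2) = PV/RT = (6710 × 244) / (62.36 × 463.15) = 56.69 mol
For 16.58 mol H2S, stoichiometry requires (3/2) × 16.58 = 24.87 mol O2; 56.69 mol is available, so H2S is limiting.
n(SO2) = (2/2) × 16.58 = 16.58 mol
V(SO2) = nRT/P = 16.58 × 62.36 × 504.15 / 510 = 1022 L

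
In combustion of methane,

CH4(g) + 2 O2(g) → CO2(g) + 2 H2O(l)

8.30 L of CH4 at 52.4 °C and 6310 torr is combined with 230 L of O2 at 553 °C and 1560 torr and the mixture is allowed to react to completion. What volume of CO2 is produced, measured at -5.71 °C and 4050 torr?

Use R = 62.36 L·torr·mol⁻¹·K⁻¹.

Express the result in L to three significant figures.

10.6 L

n(CH4) = PV/RT = (6310 × 8.30) / (62.36 × 325.55) = 2.580 mol
n(O2) = PV/RT = (1560 × 230) / (62.36 × 826.15) = 6.964 mol
For 2.580 mol CH4, stoichiometry requires (2/1) × 2.580 = 5.160 mol O2; 6.964 mol is available, so CH4 is limiting.
n(CO2) = (1/1) × 2.580 = 2.580 mol
V(CO2) = nRT/P = 2.580 × 62.36 × 267.44 / 4050 = 10.62 L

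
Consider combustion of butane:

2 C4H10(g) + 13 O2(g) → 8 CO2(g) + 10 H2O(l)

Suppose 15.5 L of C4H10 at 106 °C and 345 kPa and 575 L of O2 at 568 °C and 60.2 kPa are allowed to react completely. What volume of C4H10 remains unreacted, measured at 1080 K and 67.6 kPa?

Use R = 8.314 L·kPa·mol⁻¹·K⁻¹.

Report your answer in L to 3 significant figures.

124 L

n(C4H10) = PV/RT = (345 × 15.5) / (8.314 × 379.15) = 1.696 mol
n(O2) = PV/RT = (60.2 × 575) / (8.314 × 841.15) = 4.950 mol
For 1.696 mol C4H10, stoichiometry requires (13/2) × 1.696 = 11.02 mol O2; 4.950 mol is available, so O2 is limiting.
n(C4H10) consumed = (2/13) × 4.950 = 0.7615 mol; remaining = 1.696 − 0.7615 = 0.9345 mol
V(C4H10) = nRT/P = 0.9345 × 8.314 × 1080 / 67.6 = 124.1 L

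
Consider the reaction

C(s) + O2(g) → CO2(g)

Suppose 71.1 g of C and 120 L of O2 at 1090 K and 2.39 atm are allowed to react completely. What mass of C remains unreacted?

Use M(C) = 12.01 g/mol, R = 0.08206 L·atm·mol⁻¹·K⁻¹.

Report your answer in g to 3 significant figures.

n(C) = 71.1 / 12.01 = 5.920 mol
n(O2) = PV/RT = (2.39 × 120) / (0.08206 × 1090) = 3.206 mol
For 5.920 mol C, stoichiometry requires (1/1) × 5.920 = 5.920 mol O2; 3.206 mol is available, so O2 is limiting.
n(C) consumed = (1/1) × 3.206 = 3.206 mol; remaining = 5.920 − 3.206 = 2.714 mol
m(C) = 2.714 × 12.01 = 32.60 g

32.6 g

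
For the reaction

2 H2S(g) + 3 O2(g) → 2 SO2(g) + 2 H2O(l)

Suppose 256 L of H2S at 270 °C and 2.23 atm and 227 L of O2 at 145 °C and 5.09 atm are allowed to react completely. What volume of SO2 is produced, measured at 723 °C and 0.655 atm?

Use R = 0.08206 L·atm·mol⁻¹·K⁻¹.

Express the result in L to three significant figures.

1600 L

n(H2S) = PV/RT = (2.23 × 256) / (0.08206 × 543.15) = 12.81 mol
n(O2) = PV/RT = (5.09 × 227) / (0.08206 × 418.15) = 33.67 mol
For 12.81 mol H2S, stoichiometry requires (3/2) × 12.81 = 19.21 mol O2; 33.67 mol is available, so H2S is limiting.
n(SO2) = (2/2) × 12.81 = 12.81 mol
V(SO2) = nRT/P = 12.81 × 0.08206 × 996.15 / 0.655 = 1599 L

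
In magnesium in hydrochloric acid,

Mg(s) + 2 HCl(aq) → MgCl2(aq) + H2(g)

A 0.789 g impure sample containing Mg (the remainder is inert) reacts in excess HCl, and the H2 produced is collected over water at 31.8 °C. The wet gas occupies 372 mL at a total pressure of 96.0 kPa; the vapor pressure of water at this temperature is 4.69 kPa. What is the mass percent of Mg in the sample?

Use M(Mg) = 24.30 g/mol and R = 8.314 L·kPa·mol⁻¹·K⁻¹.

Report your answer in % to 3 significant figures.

41.3 %

P(H2) = 96.0 − 4.69 = 91.31 kPa
n(H2) = PV/RT = (91.31 × 0.3720) / (8.314 × 304.95) = 0.01340 mol
n(Mg) = (1/1) × 0.01340 = 0.01340 mol
m(Mg) = 0.01340 × 24.30 = 0.3256 g
%Mg = 0.3256 / 0.789 × 100 = 41.27%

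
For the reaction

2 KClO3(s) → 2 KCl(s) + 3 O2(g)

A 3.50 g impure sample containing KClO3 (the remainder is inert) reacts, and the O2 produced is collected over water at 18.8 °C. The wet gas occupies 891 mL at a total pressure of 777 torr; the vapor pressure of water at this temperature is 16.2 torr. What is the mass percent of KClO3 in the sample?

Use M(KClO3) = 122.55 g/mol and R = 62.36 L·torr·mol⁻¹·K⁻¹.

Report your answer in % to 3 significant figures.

86.9 %

P(O2) = 777 − 16.2 = 760.8 torr
n(O2) = PV/RT = (760.8 × 0.8910) / (62.36 × 291.95) = 0.03723 mol
n(KClO3) = (2/3) × 0.03723 = 0.02482 mol
m(KClO3) = 0.02482 × 122.55 = 3.042 g
%KClO3 = 3.042 / 3.50 × 100 = 86.91%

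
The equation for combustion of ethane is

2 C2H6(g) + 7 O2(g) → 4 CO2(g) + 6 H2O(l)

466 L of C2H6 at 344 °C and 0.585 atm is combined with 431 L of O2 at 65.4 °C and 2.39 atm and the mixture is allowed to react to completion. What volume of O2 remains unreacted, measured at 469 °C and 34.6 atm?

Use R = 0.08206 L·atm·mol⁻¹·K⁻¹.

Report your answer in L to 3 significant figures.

n(C2H6) = PV/RT = (0.585 × 466) / (0.08206 × 617.15) = 5.383 mol
n(O2) = PV/RT = (2.39 × 431) / (0.08206 × 338.55) = 37.08 mol
For 5.383 mol C2H6, stoichiometry requires (7/2) × 5.383 = 18.84 mol O2; 37.08 mol is available, so C2H6 is limiting.
n(O2) consumed = (7/2) × 5.383 = 18.84 mol; remaining = 37.08 − 18.84 = 18.24 mol
V(O2) = nRT/P = 18.24 × 0.08206 × 742.15 / 34.6 = 32.10 L

32.1 L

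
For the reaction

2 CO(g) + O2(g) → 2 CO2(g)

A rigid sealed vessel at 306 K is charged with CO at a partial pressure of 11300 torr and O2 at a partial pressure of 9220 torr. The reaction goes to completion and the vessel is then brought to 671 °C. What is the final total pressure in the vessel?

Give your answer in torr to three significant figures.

With V and T fixed, P_i ∝ n_i, so the mole ratios apply directly to partial pressures at 306 K.
P(O2) required for 11300 torr of CO = (1/2) × 11300 = 5650 torr; available 9220 torr, so CO is limiting.
P(O2) remaining = 9220 − (1/2) × 11300 = 3570 torr
P(gaseous products) = (2)/2 × 11300 = 11300 torr
P_total at 306 K = 3570 + 11300 = 14870 torr
Scaling to 671 °C: P = 14870 × 944.15/306 = 45880 torr

45900 torr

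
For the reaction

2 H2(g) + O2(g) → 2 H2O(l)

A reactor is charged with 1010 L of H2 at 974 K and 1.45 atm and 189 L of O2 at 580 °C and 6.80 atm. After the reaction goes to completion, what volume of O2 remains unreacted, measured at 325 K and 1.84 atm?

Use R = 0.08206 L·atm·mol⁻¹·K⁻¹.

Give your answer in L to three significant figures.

133 L

n(H2) = PV/RT = (1.45 × 1010) / (0.08206 × 974) = 18.32 mol
n(O2) = PV/RT = (6.80 × 189) / (0.08206 × 853.15) = 18.36 mol
For 18.32 mol H2, stoichiometry requires (1/2) × 18.32 = 9.160 mol O2; 18.36 mol is available, so H2 is limiting.
n(O2) consumed = (1/2) × 18.32 = 9.160 mol; remaining = 18.36 − 9.160 = 9.200 mol
V(O2) = nRT/P = 9.200 × 0.08206 × 325 / 1.84 = 133.3 L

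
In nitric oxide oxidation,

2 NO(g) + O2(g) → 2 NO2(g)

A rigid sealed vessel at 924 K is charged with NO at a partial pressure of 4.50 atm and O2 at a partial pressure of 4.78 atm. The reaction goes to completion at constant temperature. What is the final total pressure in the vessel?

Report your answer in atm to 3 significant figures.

With V and T fixed, P_i ∝ n_i, so the mole ratios apply directly to partial pressures at 924 K.
P(O2) required for 4.50 atm of NO = (1/2) × 4.50 = 2.250 atm; available 4.78 atm, so NO is limiting.
P(O2) remaining = 4.78 − (1/2) × 4.50 = 2.530 atm
P(gaseous products) = (2)/2 × 4.50 = 4.500 atm
P_total at 924 K = 2.530 + 4.500 = 7.030 atm

7.03 atm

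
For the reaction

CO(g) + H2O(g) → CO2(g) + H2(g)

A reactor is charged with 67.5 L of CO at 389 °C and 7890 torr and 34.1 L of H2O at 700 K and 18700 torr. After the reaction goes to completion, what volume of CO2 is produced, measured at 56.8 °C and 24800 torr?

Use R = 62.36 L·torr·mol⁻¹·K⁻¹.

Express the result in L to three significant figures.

n(CO) = PV/RT = (7890 × 67.5) / (62.36 × 662.15) = 12.90 mol
n(H2O) = PV/RT = (18700 × 34.1) / (62.36 × 700) = 14.61 mol
For 12.90 mol CO, stoichiometry requires (1/1) × 12.90 = 12.90 mol H2O; 14.61 mol is available, so CO is limiting.
n(CO2) = (1/1) × 12.90 = 12.90 mol
V(CO2) = nRT/P = 12.90 × 62.36 × 329.95 / 24800 = 10.70 L

10.7 L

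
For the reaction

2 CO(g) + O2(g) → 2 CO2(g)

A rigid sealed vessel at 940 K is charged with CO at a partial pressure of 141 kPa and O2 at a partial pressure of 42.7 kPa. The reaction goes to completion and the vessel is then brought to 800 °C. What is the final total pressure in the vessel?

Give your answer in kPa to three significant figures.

161 kPa

At constant V, partial pressures at 940 K are proportional to moles, so apply stoichiometry directly to pressures.
P(O2) required for 141 kPa of CO = (1/2) × 141 = 70.50 kPa; available 42.7 kPa, so O2 is limiting.
P(CO) remaining = 141 − (2/1) × 42.7 = 55.60 kPa
P(gaseous products) = (2)/1 × 42.7 = 85.40 kPa
P_total at 940 K = 55.60 + 85.40 = 141.0 kPa
Scaling to 800 °C: P = 141.0 × 1073.15/940 = 161.0 kPa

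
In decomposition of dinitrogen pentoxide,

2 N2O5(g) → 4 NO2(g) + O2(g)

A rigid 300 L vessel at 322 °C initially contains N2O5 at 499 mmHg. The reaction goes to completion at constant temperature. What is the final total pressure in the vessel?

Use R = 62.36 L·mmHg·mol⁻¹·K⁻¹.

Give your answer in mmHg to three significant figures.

1250 mmHg

At constant T and V, P ∝ n(gas): 2 mol gas → 5 mol gas.
P_final = (5/2) × 499 = 1248 mmHg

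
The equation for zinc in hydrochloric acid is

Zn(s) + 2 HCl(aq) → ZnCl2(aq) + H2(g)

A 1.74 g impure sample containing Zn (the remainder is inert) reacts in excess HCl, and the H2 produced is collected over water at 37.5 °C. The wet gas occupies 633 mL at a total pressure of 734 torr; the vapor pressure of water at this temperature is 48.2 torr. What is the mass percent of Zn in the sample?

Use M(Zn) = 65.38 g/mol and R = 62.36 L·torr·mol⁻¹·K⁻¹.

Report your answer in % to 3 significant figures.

84.2 %

P(H2) = 734 − 48.2 = 685.8 torr
n(H2) = PV/RT = (685.8 × 0.6330) / (62.36 × 310.65) = 0.02241 mol
n(Zn) = (1/1) × 0.02241 = 0.02241 mol
m(Zn) = 0.02241 × 65.38 = 1.465 g
%Zn = 1.465 / 1.74 × 100 = 84.20%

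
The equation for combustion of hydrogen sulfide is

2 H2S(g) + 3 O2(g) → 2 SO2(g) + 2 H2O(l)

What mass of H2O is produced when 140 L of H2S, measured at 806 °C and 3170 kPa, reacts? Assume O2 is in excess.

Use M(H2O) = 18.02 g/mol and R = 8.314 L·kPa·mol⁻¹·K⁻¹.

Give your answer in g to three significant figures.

891 g

n(H2S) = PV/RT = (3170 × 140) / (8.314 × 1079.15) = 49.46 mol
n(H2O) = (2/2) × 49.46 = 49.46 mol
m(H2O) = 49.46 × 18.02 = 891.3 g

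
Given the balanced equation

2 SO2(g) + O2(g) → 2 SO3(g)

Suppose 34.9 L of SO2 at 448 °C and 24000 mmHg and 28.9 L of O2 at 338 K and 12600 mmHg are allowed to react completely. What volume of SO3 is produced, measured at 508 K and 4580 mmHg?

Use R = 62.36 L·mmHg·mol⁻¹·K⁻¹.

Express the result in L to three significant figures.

129 L

n(SO2) = PV/RT = (24000 × 34.9) / (62.36 × 721.15) = 18.63 mol
n(O2) = PV/RT = (12600 × 28.9) / (62.36 × 338) = 17.28 mol
For 18.63 mol SO2, stoichiometry requires (1/2) × 18.63 = 9.315 mol O2; 17.28 mol is available, so SO2 is limiting.
n(SO3) = (2/2) × 18.63 = 18.63 mol
V(SO3) = nRT/P = 18.63 × 62.36 × 508 / 4580 = 128.9 L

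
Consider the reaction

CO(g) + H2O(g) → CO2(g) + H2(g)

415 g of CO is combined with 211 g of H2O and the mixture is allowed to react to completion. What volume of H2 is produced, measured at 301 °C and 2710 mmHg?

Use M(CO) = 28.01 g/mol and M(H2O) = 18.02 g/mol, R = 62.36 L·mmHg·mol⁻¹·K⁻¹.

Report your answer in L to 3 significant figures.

155 L

n(CO) = 415 / 28.01 = 14.82 mol
n(H2O) = 211 / 18.02 = 11.71 mol
For 14.82 mol CO, stoichiometry requires (1/1) × 14.82 = 14.82 mol H2O; 11.71 mol is available, so H2O is limiting.
n(H2) = (1/1) × 11.71 = 11.71 mol
V(H2) = nRT/P = 11.71 × 62.36 × 574.15 / 2710 = 154.7 L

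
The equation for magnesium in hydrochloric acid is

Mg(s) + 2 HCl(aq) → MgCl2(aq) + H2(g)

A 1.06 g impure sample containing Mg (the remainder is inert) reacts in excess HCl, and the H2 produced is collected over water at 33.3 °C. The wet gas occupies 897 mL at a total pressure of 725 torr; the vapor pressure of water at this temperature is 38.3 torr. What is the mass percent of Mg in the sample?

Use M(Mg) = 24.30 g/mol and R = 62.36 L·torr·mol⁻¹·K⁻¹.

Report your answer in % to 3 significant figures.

73.9 %

P(H2) = 725 − 38.3 = 686.7 torr
n(H2) = PV/RT = (686.7 × 0.8970) / (62.36 × 306.45) = 0.03223 mol
n(Mg) = (1/1) × 0.03223 = 0.03223 mol
m(Mg) = 0.03223 × 24.30 = 0.7832 g
%Mg = 0.7832 / 1.06 × 100 = 73.89%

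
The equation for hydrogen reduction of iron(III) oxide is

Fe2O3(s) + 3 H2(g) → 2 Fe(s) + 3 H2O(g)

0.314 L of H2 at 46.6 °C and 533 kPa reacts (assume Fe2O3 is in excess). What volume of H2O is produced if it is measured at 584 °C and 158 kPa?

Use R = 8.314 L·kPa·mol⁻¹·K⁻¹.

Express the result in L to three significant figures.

n(H2) = PV/RT = (533 × 0.314) / (8.314 × 319.75) = 0.06296 mol
n(H2O) = (3/3) × 0.06296 = 0.06296 mol
V = nRT/P = 0.06296 × 8.314 × 857.15 / 158 = 2.840 L

2.84 L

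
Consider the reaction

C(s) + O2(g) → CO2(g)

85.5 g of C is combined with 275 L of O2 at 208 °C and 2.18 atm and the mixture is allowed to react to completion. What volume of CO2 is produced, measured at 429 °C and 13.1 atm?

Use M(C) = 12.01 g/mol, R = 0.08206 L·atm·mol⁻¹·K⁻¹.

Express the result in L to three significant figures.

31.3 L

n(C) = 85.5 / 12.01 = 7.119 mol
n(O2) = PV/RT = (2.18 × 275) / (0.08206 × 481.15) = 15.18 mol
For 7.119 mol C, stoichiometry requires (1/1) × 7.119 = 7.119 mol O2; 15.18 mol is available, so C is limiting.
n(CO2) = (1/1) × 7.119 = 7.119 mol
V(CO2) = nRT/P = 7.119 × 0.08206 × 702.15 / 13.1 = 31.31 L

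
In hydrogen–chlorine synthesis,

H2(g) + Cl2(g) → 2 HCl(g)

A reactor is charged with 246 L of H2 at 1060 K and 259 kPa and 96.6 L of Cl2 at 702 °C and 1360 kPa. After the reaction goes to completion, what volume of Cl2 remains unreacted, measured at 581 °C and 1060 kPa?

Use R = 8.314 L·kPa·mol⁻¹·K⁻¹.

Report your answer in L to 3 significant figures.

n(H2) = PV/RT = (259 × 246) / (8.314 × 1060) = 7.230 mol
n(Cl2) = PV/RT = (1360 × 96.6) / (8.314 × 975.15) = 16.20 mol
For 7.230 mol H2, stoichiometry requires (1/1) × 7.230 = 7.230 mol Cl2; 16.20 mol is available, so H2 is limiting.
n(Cl2) consumed = (1/1) × 7.230 = 7.230 mol; remaining = 16.20 − 7.230 = 8.970 mol
V(Cl2) = nRT/P = 8.970 × 8.314 × 854.15 / 1060 = 60.09 L

60.1 L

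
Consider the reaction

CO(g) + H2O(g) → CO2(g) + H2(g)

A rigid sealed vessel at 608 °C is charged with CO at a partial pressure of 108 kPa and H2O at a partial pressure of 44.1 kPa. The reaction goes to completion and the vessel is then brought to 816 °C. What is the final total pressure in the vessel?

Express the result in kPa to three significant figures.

At constant V, partial pressures at 608 °C are proportional to moles, so apply stoichiometry directly to pressures.
P(H2O) required for 108 kPa of CO = (1/1) × 108 = 108.0 kPa; available 44.1 kPa, so H2O is limiting.
P(CO) remaining = 108 − (1/1) × 44.1 = 63.90 kPa
P(gaseous products) = (1+1)/1 × 44.1 = 88.20 kPa
P_total at 608 °C = 63.90 + 88.20 = 152.1 kPa
Scaling to 816 °C: P = 152.1 × 1089.15/881.15 = 188.0 kPa

188 kPa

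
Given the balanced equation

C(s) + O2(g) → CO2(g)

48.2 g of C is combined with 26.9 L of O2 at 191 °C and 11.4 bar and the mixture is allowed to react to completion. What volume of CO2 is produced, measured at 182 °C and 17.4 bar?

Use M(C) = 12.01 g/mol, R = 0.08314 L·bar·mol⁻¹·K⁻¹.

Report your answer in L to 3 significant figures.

8.73 L

n(C) = 48.2 / 12.01 = 4.013 mol
n(O2) = PV/RT = (11.4 × 26.9) / (0.08314 × 464.15) = 7.947 mol
For 4.013 mol C, stoichiometry requires (1/1) × 4.013 = 4.013 mol O2; 7.947 mol is available, so C is limiting.
n(CO2) = (1/1) × 4.013 = 4.013 mol
V(CO2) = nRT/P = 4.013 × 0.08314 × 455.15 / 17.4 = 8.727 L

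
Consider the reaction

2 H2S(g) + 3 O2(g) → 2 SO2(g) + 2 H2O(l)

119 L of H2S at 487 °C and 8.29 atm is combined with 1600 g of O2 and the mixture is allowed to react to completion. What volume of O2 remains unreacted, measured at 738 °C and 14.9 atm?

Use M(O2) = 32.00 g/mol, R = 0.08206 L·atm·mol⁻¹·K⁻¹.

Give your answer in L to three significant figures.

n(H2S) = PV/RT = (8.29 × 119) / (0.08206 × 760.15) = 15.82 mol
n(O2) = 1600 / 32.00 = 50.00 mol
For 15.82 mol H2S, stoichiometry requires (3/2) × 15.82 = 23.73 mol O2; 50.00 mol is available, so H2S is limiting.
n(O2) consumed = (3/2) × 15.82 = 23.73 mol; remaining = 50.00 − 23.73 = 26.27 mol
V(O2) = nRT/P = 26.27 × 0.08206 × 1011.15 / 14.9 = 146.3 L

146 L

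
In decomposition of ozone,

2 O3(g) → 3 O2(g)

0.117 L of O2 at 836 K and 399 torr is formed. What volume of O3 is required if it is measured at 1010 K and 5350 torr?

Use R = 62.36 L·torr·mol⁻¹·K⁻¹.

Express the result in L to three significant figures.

0.00703 L

n(O2) = PV/RT = (399 × 0.117) / (62.36 × 836) = 0.0008955 mol
n(O3) = (2/3) × 0.0008955 = 0.0005970 mol
V = nRT/P = 0.0005970 × 62.36 × 1010 / 5350 = 0.007028 L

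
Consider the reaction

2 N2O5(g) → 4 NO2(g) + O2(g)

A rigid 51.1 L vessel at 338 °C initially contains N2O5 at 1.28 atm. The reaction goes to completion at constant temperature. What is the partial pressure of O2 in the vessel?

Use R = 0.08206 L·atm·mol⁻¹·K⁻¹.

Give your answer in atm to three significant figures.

n(N2O5)₀ = PV/RT = (1.28 × 51.1) / (0.08206 × 611.15) = 1.304 mol
n(O2) = (1/2) × 1.304 = 0.6520 mol
P(O2) = nRT/V = 0.6520 × 0.08206 × 611.15 / 51.1 = 0.6399 atm

0.640 atm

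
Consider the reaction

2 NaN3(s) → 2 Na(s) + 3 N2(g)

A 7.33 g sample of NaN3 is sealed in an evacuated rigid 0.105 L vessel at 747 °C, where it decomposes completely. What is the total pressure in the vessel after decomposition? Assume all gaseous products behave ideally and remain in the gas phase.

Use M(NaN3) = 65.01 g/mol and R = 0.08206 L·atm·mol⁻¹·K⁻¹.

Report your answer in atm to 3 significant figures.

135 atm

n(NaN3) = 7.33 / 65.01 = 0.1128 mol
n(gas produced) = (3/2) × 0.1128 = 0.1692 mol
P = nRT/V = 0.1692 × 0.08206 × 1020.15 / 0.105 = 134.9 atm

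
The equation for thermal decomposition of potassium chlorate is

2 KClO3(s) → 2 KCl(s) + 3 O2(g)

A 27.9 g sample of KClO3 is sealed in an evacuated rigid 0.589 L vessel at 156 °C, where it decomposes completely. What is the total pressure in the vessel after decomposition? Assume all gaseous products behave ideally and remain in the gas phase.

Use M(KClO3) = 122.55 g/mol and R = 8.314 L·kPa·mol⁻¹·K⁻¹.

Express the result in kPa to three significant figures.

n(KClO3) = 27.9 / 122.55 = 0.2277 mol
n(gas produced) = (3/2) × 0.2277 = 0.3416 mol
P = nRT/V = 0.3416 × 8.314 × 429.15 / 0.589 = 2069 kPa

2070 kPa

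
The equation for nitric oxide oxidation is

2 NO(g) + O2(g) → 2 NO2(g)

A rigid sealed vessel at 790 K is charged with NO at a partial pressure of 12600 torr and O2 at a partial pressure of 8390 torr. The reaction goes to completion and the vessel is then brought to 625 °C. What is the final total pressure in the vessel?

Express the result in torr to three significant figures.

At constant V, partial pressures at 790 K are proportional to moles, so apply stoichiometry directly to pressures.
P(O2) required for 12600 torr of NO = (1/2) × 12600 = 6300 torr; available 8390 torr, so NO is limiting.
P(O2) remaining = 8390 − (1/2) × 12600 = 2090 torr
P(gaseous products) = (2)/2 × 12600 = 12600 torr
P_total at 790 K = 2090 + 12600 = 14690 torr
Scaling to 625 °C: P = 14690 × 898.15/790 = 16700 torr

16700 torr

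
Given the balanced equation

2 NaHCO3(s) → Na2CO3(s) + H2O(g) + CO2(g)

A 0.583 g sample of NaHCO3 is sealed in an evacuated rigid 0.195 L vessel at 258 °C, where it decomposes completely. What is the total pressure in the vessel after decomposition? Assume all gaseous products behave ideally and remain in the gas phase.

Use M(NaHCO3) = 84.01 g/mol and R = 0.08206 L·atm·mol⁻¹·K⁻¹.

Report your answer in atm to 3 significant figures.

n(NaHCO3) = 0.583 / 84.01 = 0.006940 mol
n(gas produced) = (2/2) × 0.006940 = 0.006940 mol
P = nRT/V = 0.006940 × 0.08206 × 531.15 / 0.195 = 1.551 atm

1.55 atm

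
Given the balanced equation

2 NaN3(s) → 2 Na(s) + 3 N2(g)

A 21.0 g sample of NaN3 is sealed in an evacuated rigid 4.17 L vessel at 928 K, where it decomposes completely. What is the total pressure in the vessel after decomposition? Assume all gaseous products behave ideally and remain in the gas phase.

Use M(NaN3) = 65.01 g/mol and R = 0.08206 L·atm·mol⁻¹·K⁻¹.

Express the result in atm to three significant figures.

8.85 atm

n(NaN3) = 21.0 / 65.01 = 0.3230 mol
n(gas produced) = (3/2) × 0.3230 = 0.4845 mol
P = nRT/V = 0.4845 × 0.08206 × 928 / 4.17 = 8.848 atm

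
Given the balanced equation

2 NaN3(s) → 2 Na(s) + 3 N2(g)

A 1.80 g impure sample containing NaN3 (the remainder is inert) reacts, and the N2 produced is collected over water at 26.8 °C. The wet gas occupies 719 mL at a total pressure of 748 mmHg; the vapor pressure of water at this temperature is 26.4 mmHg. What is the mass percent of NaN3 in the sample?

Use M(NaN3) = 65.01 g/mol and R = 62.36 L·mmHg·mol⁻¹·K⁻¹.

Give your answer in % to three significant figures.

P(N2) = 748 − 26.4 = 721.6 mmHg
n(N2) = PV/RT = (721.6 × 0.7190) / (62.36 × 299.95) = 0.02774 mol
n(NaN3) = (2/3) × 0.02774 = 0.01849 mol
m(NaN3) = 0.01849 × 65.01 = 1.202 g
%NaN3 = 1.202 / 1.80 × 100 = 66.78%

66.8 %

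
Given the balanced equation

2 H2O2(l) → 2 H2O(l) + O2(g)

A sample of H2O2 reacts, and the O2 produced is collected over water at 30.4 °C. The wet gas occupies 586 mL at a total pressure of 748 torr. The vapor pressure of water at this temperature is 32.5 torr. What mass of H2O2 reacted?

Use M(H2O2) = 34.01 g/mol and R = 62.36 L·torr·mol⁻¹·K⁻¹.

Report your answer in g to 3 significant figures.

1.51 g

P(O2) = 748 − 32.5 = 715.5 torr
n(O2) = PV/RT = (715.5 × 0.5860) / (62.36 × 303.55) = 0.02215 mol
n(H2O2) = (2/1) × 0.02215 = 0.04430 mol
m(H2O2) = 0.04430 × 34.01 = 1.507 g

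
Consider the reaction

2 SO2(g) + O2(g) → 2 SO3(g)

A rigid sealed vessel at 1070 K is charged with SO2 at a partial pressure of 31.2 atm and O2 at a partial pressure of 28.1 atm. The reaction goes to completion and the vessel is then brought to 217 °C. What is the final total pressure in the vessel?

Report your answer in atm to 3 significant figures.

20.0 atm

With V and T fixed, P_i ∝ n_i, so the mole ratios apply directly to partial pressures at 1070 K.
P(O2) required for 31.2 atm of SO2 = (1/2) × 31.2 = 15.60 atm; available 28.1 atm, so SO2 is limiting.
P(O2) remaining = 28.1 − (1/2) × 31.2 = 12.50 atm
P(gaseous products) = (2)/2 × 31.2 = 31.20 atm
P_total at 1070 K = 12.50 + 31.20 = 43.70 atm
Scaling to 217 °C: P = 43.70 × 490.15/1070 = 20.02 atm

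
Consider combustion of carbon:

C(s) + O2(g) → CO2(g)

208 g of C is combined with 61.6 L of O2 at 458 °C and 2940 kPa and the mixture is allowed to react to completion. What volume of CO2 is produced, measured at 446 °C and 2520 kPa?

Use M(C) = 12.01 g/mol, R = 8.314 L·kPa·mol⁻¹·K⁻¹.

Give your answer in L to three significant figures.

41.1 L

n(C) = 208 / 12.01 = 17.32 mol
n(O2) = PV/RT = (2940 × 61.6) / (8.314 × 731.15) = 29.79 mol
For 17.32 mol C, stoichiometry requires (1/1) × 17.32 = 17.32 mol O2; 29.79 mol is available, so C is limiting.
n(CO2) = (1/1) × 17.32 = 17.32 mol
V(CO2) = nRT/P = 17.32 × 8.314 × 719.15 / 2520 = 41.09 L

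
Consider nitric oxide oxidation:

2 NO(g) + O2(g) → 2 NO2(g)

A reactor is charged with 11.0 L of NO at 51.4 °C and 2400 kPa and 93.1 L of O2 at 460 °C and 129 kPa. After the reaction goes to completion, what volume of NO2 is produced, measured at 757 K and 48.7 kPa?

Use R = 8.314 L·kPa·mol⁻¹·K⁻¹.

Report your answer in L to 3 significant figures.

n(NO) = PV/RT = (2400 × 11.0) / (8.314 × 324.55) = 9.784 mol
n(O2) = PV/RT = (129 × 93.1) / (8.314 × 733.15) = 1.970 mol
For 9.784 mol NO, stoichiometry requires (1/2) × 9.784 = 4.892 mol O2; 1.970 mol is available, so O2 is limiting.
n(NO2) = (2/1) × 1.970 = 3.940 mol
V(NO2) = nRT/P = 3.940 × 8.314 × 757 / 48.7 = 509.2 L

509 L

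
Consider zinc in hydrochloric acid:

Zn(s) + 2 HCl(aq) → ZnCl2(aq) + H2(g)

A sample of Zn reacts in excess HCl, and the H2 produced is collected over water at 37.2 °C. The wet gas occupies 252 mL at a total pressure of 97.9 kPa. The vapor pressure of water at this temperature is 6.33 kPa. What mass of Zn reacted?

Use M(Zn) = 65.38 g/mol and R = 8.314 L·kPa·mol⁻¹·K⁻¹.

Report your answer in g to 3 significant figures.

P(H2) = 97.9 − 6.33 = 91.57 kPa
n(H2) = PV/RT = (91.57 × 0.2520) / (8.314 × 310.35) = 0.008943 mol
n(Zn) = (1/1) × 0.008943 = 0.008943 mol
m(Zn) = 0.008943 × 65.38 = 0.5847 g

0.585 g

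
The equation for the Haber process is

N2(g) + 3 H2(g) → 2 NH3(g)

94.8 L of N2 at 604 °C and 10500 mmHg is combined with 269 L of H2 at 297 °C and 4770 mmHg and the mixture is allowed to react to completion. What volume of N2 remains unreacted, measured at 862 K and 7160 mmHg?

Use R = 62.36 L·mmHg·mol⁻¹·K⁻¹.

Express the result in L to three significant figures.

n(N2) = PV/RT = (10500 × 94.8) / (62.36 × 877.15) = 18.20 mol
n(H2) = PV/RT = (4770 × 269) / (62.36 × 570.15) = 36.09 mol
For 18.20 mol N2, stoichiometry requires (3/1) × 18.20 = 54.60 mol H2; 36.09 mol is available, so H2 is limiting.
n(N2) consumed = (1/3) × 36.09 = 12.03 mol; remaining = 18.20 − 12.03 = 6.170 mol
V(N2) = nRT/P = 6.170 × 62.36 × 862 / 7160 = 46.32 L

46.3 L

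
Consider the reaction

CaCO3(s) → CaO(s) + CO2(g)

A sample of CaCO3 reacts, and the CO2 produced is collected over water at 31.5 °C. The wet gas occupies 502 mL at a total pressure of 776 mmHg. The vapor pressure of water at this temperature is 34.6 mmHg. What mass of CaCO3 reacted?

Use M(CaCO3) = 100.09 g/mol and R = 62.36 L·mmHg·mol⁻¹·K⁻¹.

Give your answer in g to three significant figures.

P(CO2) = 776 − 34.6 = 741.4 mmHg
n(CO2) = PV/RT = (741.4 × 0.5020) / (62.36 × 304.65) = 0.01959 mol
n(CaCO3) = (1/1) × 0.01959 = 0.01959 mol
m(CaCO3) = 0.01959 × 100.09 = 1.961 g

1.96 g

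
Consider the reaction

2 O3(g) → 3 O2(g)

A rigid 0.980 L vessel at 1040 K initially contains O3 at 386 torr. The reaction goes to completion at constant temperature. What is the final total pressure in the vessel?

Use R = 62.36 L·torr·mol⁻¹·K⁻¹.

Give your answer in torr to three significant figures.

579 torr

Rigid vessel, constant T ⇒ P scales with total gas moles (2 → 3).
P_final = (3/2) × 386 = 579.0 torr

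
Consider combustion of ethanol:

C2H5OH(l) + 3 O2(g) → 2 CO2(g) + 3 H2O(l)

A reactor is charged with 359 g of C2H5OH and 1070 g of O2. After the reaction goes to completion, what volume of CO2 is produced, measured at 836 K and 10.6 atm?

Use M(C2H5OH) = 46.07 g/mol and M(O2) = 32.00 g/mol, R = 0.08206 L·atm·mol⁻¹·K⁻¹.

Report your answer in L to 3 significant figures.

101 L

n(C2H5OH) = 359 / 46.07 = 7.792 mol
n(O2) = 1070 / 32.00 = 33.44 mol
For 7.792 mol C2H5OH, stoichiometry requires (3/1) × 7.792 = 23.38 mol O2; 33.44 mol is available, so C2H5OH is limiting.
n(CO2) = (2/1) × 7.792 = 15.58 mol
V(CO2) = nRT/P = 15.58 × 0.08206 × 836 / 10.6 = 100.8 L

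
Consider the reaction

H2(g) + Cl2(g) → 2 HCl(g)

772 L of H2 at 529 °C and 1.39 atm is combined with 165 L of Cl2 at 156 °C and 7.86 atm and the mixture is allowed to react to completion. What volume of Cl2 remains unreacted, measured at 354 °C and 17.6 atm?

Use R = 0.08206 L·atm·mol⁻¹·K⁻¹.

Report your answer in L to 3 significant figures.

n(H2) = PV/RT = (1.39 × 772) / (0.08206 × 802.15) = 16.30 mol
n(Cl2) = PV/RT = (7.86 × 165) / (0.08206 × 429.15) = 36.83 mol
For 16.30 mol H2, stoichiometry requires (1/1) × 16.30 = 16.30 mol Cl2; 36.83 mol is available, so H2 is limiting.
n(Cl2) consumed = (1/1) × 16.30 = 16.30 mol; remaining = 36.83 − 16.30 = 20.53 mol
V(Cl2) = nRT/P = 20.53 × 0.08206 × 627.15 / 17.6 = 60.03 L

60.0 L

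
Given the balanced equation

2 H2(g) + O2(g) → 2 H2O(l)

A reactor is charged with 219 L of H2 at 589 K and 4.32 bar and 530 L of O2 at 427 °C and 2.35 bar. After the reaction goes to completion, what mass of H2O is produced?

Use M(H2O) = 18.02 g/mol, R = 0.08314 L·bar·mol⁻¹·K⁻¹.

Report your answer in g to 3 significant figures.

348 g

n(H2) = PV/RT = (4.32 × 219) / (0.08314 × 589) = 19.32 mol
n(O2) = PV/RT = (2.35 × 530) / (0.08314 × 700.15) = 21.40 mol
For 19.32 mol H2, stoichiometry requires (1/2) × 19.32 = 9.660 mol O2; 21.40 mol is available, so H2 is limiting.
n(H2O) = (2/2) × 19.32 = 19.32 mol
m(H2O) = 19.32 × 18.02 = 348.1 g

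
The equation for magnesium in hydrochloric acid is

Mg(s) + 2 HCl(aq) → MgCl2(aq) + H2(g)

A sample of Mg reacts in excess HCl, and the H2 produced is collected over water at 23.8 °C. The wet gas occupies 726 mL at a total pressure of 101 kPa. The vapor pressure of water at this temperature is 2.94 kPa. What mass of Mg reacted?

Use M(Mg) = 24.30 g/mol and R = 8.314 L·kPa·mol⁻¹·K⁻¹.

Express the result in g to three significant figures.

P(H2) = 101 − 2.94 = 98.06 kPa
n(H2) = PV/RT = (98.06 × 0.7260) / (8.314 × 296.95) = 0.02884 mol
n(Mg) = (1/1) × 0.02884 = 0.02884 mol
m(Mg) = 0.02884 × 24.30 = 0.7008 g

0.701 g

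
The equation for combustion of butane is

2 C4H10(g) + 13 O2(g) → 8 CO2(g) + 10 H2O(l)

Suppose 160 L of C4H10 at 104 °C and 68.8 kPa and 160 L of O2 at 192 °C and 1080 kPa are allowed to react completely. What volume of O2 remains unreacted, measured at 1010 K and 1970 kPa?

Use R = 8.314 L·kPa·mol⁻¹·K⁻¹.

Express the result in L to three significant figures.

93.2 L

n(C4H10) = PV/RT = (68.8 × 160) / (8.314 × 377.15) = 3.511 mol
n(O2) = PV/RT = (1080 × 160) / (8.314 × 465.15) = 44.68 mol
For 3.511 mol C4H10, stoichiometry requires (13/2) × 3.511 = 22.82 mol O2; 44.68 mol is available, so C4H10 is limiting.
n(O2) consumed = (13/2) × 3.511 = 22.82 mol; remaining = 44.68 − 22.82 = 21.86 mol
V(O2) = nRT/P = 21.86 × 8.314 × 1010 / 1970 = 93.18 L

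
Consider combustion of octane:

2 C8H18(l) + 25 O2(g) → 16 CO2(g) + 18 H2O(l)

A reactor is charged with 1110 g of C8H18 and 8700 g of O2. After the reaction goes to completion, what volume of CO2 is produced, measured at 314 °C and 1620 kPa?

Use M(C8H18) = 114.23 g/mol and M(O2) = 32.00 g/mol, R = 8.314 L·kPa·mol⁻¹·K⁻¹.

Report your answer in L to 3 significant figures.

234 L

n(C8H18) = 1110 / 114.23 = 9.717 mol
n(O2) = 8700 / 32.00 = 271.9 mol
For 9.717 mol C8H18, stoichiometry requires (25/2) × 9.717 = 121.5 mol O2; 271.9 mol is available, so C8H18 is limiting.
n(CO2) = (16/2) × 9.717 = 77.74 mol
V(CO2) = nRT/P = 77.74 × 8.314 × 587.15 / 1620 = 234.3 L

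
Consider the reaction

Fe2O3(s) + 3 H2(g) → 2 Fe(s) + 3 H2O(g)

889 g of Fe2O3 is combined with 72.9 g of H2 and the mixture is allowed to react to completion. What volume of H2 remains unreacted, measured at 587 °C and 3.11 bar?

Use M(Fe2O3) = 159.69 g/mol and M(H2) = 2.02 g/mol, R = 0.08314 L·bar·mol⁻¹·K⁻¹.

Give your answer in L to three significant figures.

n(Fe2O3) = 889 / 159.69 = 5.567 mol
n(H2) = 72.9 / 2.02 = 36.09 mol
For 5.567 mol Fe2O3, stoichiometry requires (3/1) × 5.567 = 16.70 mol H2; 36.09 mol is available, so Fe2O3 is limiting.
n(H2) consumed = (3/1) × 5.567 = 16.70 mol; remaining = 36.09 − 16.70 = 19.39 mol
V(H2) = nRT/P = 19.39 × 0.08314 × 860.15 / 3.11 = 445.9 L

446 L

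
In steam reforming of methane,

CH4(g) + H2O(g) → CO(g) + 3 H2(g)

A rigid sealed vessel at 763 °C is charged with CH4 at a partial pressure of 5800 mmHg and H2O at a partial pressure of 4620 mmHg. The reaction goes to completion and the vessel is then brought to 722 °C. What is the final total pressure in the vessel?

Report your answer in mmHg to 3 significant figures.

18900 mmHg

Because the vessel is rigid and T is held at 763 °C, work the stoichiometry in partial pressures (P_i = n_iRT/V).
P(H2O) required for 5800 mmHg of CH4 = (1/1) × 5800 = 5800 mmHg; available 4620 mmHg, so H2O is limiting.
P(CH4) remaining = 5800 − (1/1) × 4620 = 1180 mmHg
P(gaseous products) = (1+3)/1 × 4620 = 18480 mmHg
P_total at 763 °C = 1180 + 18480 = 19660 mmHg
Scaling to 722 °C: P = 19660 × 995.15/1036.15 = 18880 mmHg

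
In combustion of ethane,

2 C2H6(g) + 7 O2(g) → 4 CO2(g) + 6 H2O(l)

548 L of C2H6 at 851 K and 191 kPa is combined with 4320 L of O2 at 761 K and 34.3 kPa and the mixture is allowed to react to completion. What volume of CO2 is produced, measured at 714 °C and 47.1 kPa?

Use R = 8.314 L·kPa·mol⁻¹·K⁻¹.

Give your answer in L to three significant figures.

2330 L

n(C2H6) = PV/RT = (191 × 548) / (8.314 × 851) = 14.79 mol
n(O2) = PV/RT = (34.3 × 4320) / (8.314 × 761) = 23.42 mol
For 14.79 mol C2H6, stoichiometry requires (7/2) × 14.79 = 51.77 mol O2; 23.42 mol is available, so O2 is limiting.
n(CO2) = (4/7) × 23.42 = 13.38 mol
V(CO2) = nRT/P = 13.38 × 8.314 × 987.15 / 47.1 = 2331 L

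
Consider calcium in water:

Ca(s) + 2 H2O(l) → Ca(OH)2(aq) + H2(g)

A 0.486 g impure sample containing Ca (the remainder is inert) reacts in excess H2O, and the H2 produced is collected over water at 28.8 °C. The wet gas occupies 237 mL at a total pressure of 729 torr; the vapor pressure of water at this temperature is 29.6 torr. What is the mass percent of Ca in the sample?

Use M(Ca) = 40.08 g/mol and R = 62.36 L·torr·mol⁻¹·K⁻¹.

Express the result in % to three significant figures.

72.6 %

P(H2) = 729 − 29.6 = 699.4 torr
n(H2) = PV/RT = (699.4 × 0.2370) / (62.36 × 301.95) = 0.008803 mol
n(Ca) = (1/1) × 0.008803 = 0.008803 mol
m(Ca) = 0.008803 × 40.08 = 0.3528 g
%Ca = 0.3528 / 0.486 × 100 = 72.59%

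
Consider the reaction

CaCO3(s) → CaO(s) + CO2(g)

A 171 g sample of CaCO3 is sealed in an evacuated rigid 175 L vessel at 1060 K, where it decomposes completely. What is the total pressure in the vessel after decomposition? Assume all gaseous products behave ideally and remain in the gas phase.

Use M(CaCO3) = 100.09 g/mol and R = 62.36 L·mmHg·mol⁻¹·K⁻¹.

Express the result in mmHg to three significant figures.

n(CaCO3) = 171 / 100.09 = 1.708 mol
n(gas produced) = (1/1) × 1.708 = 1.708 mol
P = nRT/V = 1.708 × 62.36 × 1060 / 175 = 645.2 mmHg

645 mmHg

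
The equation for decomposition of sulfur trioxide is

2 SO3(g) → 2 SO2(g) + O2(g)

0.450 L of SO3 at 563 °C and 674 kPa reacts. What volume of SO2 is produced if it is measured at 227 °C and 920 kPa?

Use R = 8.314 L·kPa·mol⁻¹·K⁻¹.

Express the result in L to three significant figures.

n(SO3) = PV/RT = (674 × 0.450) / (8.314 × 836.15) = 0.04363 mol
n(SO2) = (2/2) × 0.04363 = 0.04363 mol
V = nRT/P = 0.04363 × 8.314 × 500.15 / 920 = 0.1972 L

0.197 L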